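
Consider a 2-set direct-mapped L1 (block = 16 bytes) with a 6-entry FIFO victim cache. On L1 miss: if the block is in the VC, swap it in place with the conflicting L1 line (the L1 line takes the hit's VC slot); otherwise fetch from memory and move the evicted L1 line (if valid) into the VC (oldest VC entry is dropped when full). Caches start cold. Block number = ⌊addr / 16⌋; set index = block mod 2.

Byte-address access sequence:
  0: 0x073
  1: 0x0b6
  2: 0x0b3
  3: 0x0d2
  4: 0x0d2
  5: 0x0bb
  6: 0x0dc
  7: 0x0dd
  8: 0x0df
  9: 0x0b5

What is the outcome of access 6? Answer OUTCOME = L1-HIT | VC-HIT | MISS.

OUTCOME = VC-HIT

0: 0x73 (blk 7, set 1) → MISS  vc=[]
1: 0xb6 (blk 11, set 1) → MISS  vc=[7]
2: 0xb3 (blk 11, set 1) → L1-HIT  vc=[7]
3: 0xd2 (blk 13, set 1) → MISS  vc=[7, 11]
4: 0xd2 (blk 13, set 1) → L1-HIT  vc=[7, 11]
5: 0xbb (blk 11, set 1) → VC-HIT  vc=[7, 13]
6: 0xdc (blk 13, set 1) → VC-HIT  vc=[7, 11]
7: 0xdd (blk 13, set 1) → L1-HIT  vc=[7, 11]
8: 0xdf (blk 13, set 1) → L1-HIT  vc=[7, 11]
9: 0xb5 (blk 11, set 1) → VC-HIT  vc=[7, 13]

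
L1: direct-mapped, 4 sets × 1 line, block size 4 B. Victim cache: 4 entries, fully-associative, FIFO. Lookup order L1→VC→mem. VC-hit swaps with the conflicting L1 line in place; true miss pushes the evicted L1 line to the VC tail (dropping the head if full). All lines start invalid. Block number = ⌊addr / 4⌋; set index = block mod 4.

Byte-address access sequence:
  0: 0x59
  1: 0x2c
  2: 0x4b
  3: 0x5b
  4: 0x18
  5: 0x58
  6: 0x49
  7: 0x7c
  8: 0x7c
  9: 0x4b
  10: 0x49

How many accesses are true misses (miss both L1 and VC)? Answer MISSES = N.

MISSES = 5

#0 0x59→b22/s2 MISS; vc=[]
#1 0x2c→b11/s3 MISS; vc=[]
#2 0x4b→b18/s2 MISS; vc=[22]
#3 0x5b→b22/s2 VC-HIT; vc=[18]
#4 0x18→b6/s2 MISS; vc=[18,22]
#5 0x58→b22/s2 VC-HIT; vc=[18,6]
#6 0x49→b18/s2 VC-HIT; vc=[22,6]
#7 0x7c→b31/s3 MISS; vc=[22,6,11]
#8 0x7c→b31/s3 L1-HIT; vc=[22,6,11]
#9 0x4b→b18/s2 L1-HIT; vc=[22,6,11]
#10 0x49→b18/s2 L1-HIT; vc=[22,6,11]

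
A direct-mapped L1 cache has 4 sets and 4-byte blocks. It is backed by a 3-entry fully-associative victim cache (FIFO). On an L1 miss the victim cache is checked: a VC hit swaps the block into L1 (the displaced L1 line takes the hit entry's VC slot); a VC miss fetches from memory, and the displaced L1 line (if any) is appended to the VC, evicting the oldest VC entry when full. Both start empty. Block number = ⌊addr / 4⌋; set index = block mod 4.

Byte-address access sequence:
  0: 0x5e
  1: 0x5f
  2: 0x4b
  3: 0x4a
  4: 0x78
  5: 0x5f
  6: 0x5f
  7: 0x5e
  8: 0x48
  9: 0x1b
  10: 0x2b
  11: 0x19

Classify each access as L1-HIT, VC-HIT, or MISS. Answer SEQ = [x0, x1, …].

#0 0x5e→b23/s3 MISS; vc=[]
#1 0x5f→b23/s3 L1-HIT; vc=[]
#2 0x4b→b18/s2 MISS; vc=[]
#3 0x4a→b18/s2 L1-HIT; vc=[]
#4 0x78→b30/s2 MISS; vc=[18]
#5 0x5f→b23/s3 L1-HIT; vc=[18]
#6 0x5f→b23/s3 L1-HIT; vc=[18]
#7 0x5e→b23/s3 L1-HIT; vc=[18]
#8 0x48→b18/s2 VC-HIT; vc=[30]
#9 0x1b→b6/s2 MISS; vc=[30,18]
#10 0x2b→b10/s2 MISS; vc=[30,18,6]
#11 0x19→b6/s2 VC-HIT; vc=[30,18,10]

SEQ = [MISS, L1-HIT, MISS, L1-HIT, MISS, L1-HIT, L1-HIT, L1-HIT, VC-HIT, MISS, MISS, VC-HIT]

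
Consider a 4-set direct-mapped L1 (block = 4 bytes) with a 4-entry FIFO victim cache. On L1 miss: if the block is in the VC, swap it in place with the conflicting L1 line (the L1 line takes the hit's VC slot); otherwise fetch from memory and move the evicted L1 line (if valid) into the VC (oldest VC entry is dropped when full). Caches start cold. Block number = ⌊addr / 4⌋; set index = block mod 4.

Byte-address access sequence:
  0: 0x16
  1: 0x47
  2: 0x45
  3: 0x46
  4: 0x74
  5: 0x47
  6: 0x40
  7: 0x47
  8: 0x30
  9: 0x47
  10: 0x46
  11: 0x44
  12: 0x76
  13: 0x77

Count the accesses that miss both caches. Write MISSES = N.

MISSES = 5

  [0] addr=0x16 blk=5 s=1: MISS | VC []
  [1] addr=0x47 blk=17 s=1: MISS | VC [5]
  [2] addr=0x45 blk=17 s=1: L1-HIT | VC [5]
  [3] addr=0x46 blk=17 s=1: L1-HIT | VC [5]
  [4] addr=0x74 blk=29 s=1: MISS | VC [5, 17]
  [5] addr=0x47 blk=17 s=1: VC-HIT | VC [5, 29]
  [6] addr=0x40 blk=16 s=0: MISS | VC [5, 29]
  [7] addr=0x47 blk=17 s=1: L1-HIT | VC [5, 29]
  [8] addr=0x30 blk=12 s=0: MISS | VC [5, 29, 16]
  [9] addr=0x47 blk=17 s=1: L1-HIT | VC [5, 29, 16]
  [10] addr=0x46 blk=17 s=1: L1-HIT | VC [5, 29, 16]
  [11] addr=0x44 blk=17 s=1: L1-HIT | VC [5, 29, 16]
  [12] addr=0x76 blk=29 s=1: VC-HIT | VC [5, 17, 16]
  [13] addr=0x77 blk=29 s=1: L1-HIT | VC [5, 17, 16]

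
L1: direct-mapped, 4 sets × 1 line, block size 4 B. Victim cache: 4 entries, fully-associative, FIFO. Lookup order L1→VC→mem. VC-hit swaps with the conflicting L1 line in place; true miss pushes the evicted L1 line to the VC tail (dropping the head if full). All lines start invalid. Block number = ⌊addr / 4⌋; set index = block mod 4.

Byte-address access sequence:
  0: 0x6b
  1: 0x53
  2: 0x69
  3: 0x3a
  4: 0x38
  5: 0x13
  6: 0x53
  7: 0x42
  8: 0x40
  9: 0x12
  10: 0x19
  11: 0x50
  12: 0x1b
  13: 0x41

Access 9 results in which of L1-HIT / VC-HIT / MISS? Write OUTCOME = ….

OUTCOME = VC-HIT

  [0] addr=0x6b blk=26 s=2: MISS | VC []
  [1] addr=0x53 blk=20 s=0: MISS | VC []
  [2] addr=0x69 blk=26 s=2: L1-HIT | VC []
  [3] addr=0x3a blk=14 s=2: MISS | VC [26]
  [4] addr=0x38 blk=14 s=2: L1-HIT | VC [26]
  [5] addr=0x13 blk=4 s=0: MISS | VC [26, 20]
  [6] addr=0x53 blk=20 s=0: VC-HIT | VC [26, 4]
  [7] addr=0x42 blk=16 s=0: MISS | VC [26, 4, 20]
  [8] addr=0x40 blk=16 s=0: L1-HIT | VC [26, 4, 20]
  [9] addr=0x12 blk=4 s=0: VC-HIT | VC [26, 16, 20]
  [10] addr=0x19 blk=6 s=2: MISS | VC [26, 16, 20, 14]
  [11] addr=0x50 blk=20 s=0: VC-HIT | VC [26, 16, 4, 14]
  [12] addr=0x1b blk=6 s=2: L1-HIT | VC [26, 16, 4, 14]
  [13] addr=0x41 blk=16 s=0: VC-HIT | VC [26, 20, 4, 14]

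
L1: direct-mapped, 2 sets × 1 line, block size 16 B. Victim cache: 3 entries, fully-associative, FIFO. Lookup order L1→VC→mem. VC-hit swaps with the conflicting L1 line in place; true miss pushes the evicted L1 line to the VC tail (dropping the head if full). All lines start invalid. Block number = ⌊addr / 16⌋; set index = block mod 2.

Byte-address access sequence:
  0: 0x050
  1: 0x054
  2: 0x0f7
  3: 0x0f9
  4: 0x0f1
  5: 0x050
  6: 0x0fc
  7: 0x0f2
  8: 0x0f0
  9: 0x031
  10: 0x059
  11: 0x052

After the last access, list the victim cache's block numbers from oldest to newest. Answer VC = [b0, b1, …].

VC = [3, 15]

0: 0x50 (blk 5, set 1) → MISS  vc=[]
1: 0x54 (blk 5, set 1) → L1-HIT  vc=[]
2: 0xf7 (blk 15, set 1) → MISS  vc=[5]
3: 0xf9 (blk 15, set 1) → L1-HIT  vc=[5]
4: 0xf1 (blk 15, set 1) → L1-HIT  vc=[5]
5: 0x50 (blk 5, set 1) → VC-HIT  vc=[15]
6: 0xfc (blk 15, set 1) → VC-HIT  vc=[5]
7: 0xf2 (blk 15, set 1) → L1-HIT  vc=[5]
8: 0xf0 (blk 15, set 1) → L1-HIT  vc=[5]
9: 0x31 (blk 3, set 1) → MISS  vc=[5, 15]
10: 0x59 (blk 5, set 1) → VC-HIT  vc=[3, 15]
11: 0x52 (blk 5, set 1) → L1-HIT  vc=[3, 15]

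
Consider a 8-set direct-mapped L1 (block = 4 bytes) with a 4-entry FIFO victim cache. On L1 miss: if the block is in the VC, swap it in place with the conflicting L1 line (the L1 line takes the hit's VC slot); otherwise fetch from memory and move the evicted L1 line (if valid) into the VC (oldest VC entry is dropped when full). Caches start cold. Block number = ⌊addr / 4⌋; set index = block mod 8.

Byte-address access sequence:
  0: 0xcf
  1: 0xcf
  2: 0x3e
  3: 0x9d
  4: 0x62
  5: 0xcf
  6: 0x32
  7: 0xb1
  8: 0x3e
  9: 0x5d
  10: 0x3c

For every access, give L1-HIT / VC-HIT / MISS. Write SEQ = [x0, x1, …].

0: 0xcf (blk 51, set 3) → MISS  vc=[]
1: 0xcf (blk 51, set 3) → L1-HIT  vc=[]
2: 0x3e (blk 15, set 7) → MISS  vc=[]
3: 0x9d (blk 39, set 7) → MISS  vc=[15]
4: 0x62 (blk 24, set 0) → MISS  vc=[15]
5: 0xcf (blk 51, set 3) → L1-HIT  vc=[15]
6: 0x32 (blk 12, set 4) → MISS  vc=[15]
7: 0xb1 (blk 44, set 4) → MISS  vc=[15, 12]
8: 0x3e (blk 15, set 7) → VC-HIT  vc=[39, 12]
9: 0x5d (blk 23, set 7) → MISS  vc=[39, 12, 15]
10: 0x3c (blk 15, set 7) → VC-HIT  vc=[39, 12, 23]

SEQ = [MISS, L1-HIT, MISS, MISS, MISS, L1-HIT, MISS, MISS, VC-HIT, MISS, VC-HIT]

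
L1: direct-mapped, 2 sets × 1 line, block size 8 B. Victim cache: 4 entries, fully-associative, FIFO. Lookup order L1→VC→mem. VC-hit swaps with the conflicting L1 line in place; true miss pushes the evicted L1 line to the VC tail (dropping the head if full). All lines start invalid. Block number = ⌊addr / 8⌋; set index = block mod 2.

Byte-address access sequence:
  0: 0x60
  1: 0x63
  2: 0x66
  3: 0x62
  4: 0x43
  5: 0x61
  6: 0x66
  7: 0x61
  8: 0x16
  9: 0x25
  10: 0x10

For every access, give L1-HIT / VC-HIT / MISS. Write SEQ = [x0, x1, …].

#0 0x60→b12/s0 MISS; vc=[]
#1 0x63→b12/s0 L1-HIT; vc=[]
#2 0x66→b12/s0 L1-HIT; vc=[]
#3 0x62→b12/s0 L1-HIT; vc=[]
#4 0x43→b8/s0 MISS; vc=[12]
#5 0x61→b12/s0 VC-HIT; vc=[8]
#6 0x66→b12/s0 L1-HIT; vc=[8]
#7 0x61→b12/s0 L1-HIT; vc=[8]
#8 0x16→b2/s0 MISS; vc=[8,12]
#9 0x25→b4/s0 MISS; vc=[8,12,2]
#10 0x10→b2/s0 VC-HIT; vc=[8,12,4]

SEQ = [MISS, L1-HIT, L1-HIT, L1-HIT, MISS, VC-HIT, L1-HIT, L1-HIT, MISS, MISS, VC-HIT]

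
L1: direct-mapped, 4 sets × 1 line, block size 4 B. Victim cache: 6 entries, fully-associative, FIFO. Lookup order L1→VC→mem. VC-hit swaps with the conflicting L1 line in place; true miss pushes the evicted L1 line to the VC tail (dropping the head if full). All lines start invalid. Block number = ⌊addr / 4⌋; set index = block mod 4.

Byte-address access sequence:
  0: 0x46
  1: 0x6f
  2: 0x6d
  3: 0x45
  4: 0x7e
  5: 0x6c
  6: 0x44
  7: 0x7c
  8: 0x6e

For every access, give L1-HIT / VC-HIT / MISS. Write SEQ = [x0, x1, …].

  [0] addr=0x46 blk=17 s=1: MISS | VC []
  [1] addr=0x6f blk=27 s=3: MISS | VC []
  [2] addr=0x6d blk=27 s=3: L1-HIT | VC []
  [3] addr=0x45 blk=17 s=1: L1-HIT | VC []
  [4] addr=0x7e blk=31 s=3: MISS | VC [27]
  [5] addr=0x6c blk=27 s=3: VC-HIT | VC [31]
  [6] addr=0x44 blk=17 s=1: L1-HIT | VC [31]
  [7] addr=0x7c blk=31 s=3: VC-HIT | VC [27]
  [8] addr=0x6e blk=27 s=3: VC-HIT | VC [31]

SEQ = [MISS, MISS, L1-HIT, L1-HIT, MISS, VC-HIT, L1-HIT, VC-HIT, VC-HIT]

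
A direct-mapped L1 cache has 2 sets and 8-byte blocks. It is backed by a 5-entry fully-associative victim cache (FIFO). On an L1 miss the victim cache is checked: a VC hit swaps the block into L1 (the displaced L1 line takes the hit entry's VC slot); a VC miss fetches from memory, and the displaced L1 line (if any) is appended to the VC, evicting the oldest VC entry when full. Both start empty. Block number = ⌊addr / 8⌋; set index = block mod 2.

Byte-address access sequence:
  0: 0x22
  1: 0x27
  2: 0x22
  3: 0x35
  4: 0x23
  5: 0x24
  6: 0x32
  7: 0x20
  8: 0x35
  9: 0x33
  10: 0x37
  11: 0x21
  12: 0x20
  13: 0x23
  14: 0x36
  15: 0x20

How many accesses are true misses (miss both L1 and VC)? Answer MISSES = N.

MISSES = 2

#0 0x22→b4/s0 MISS; vc=[]
#1 0x27→b4/s0 L1-HIT; vc=[]
#2 0x22→b4/s0 L1-HIT; vc=[]
#3 0x35→b6/s0 MISS; vc=[4]
#4 0x23→b4/s0 VC-HIT; vc=[6]
#5 0x24→b4/s0 L1-HIT; vc=[6]
#6 0x32→b6/s0 VC-HIT; vc=[4]
#7 0x20→b4/s0 VC-HIT; vc=[6]
#8 0x35→b6/s0 VC-HIT; vc=[4]
#9 0x33→b6/s0 L1-HIT; vc=[4]
#10 0x37→b6/s0 L1-HIT; vc=[4]
#11 0x21→b4/s0 VC-HIT; vc=[6]
#12 0x20→b4/s0 L1-HIT; vc=[6]
#13 0x23→b4/s0 L1-HIT; vc=[6]
#14 0x36→b6/s0 VC-HIT; vc=[4]
#15 0x20→b4/s0 VC-HIT; vc=[6]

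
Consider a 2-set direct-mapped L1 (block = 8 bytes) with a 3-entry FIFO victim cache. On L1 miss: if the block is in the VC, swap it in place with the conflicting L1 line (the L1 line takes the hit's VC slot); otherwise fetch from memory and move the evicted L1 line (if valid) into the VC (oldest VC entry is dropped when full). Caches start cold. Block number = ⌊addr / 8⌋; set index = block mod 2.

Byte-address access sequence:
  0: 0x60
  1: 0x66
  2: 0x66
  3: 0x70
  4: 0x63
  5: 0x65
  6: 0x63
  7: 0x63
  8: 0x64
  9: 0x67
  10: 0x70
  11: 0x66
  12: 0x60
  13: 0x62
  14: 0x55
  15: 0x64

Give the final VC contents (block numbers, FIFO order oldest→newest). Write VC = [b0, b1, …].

0: 0x60 (blk 12, set 0) → MISS  vc=[]
1: 0x66 (blk 12, set 0) → L1-HIT  vc=[]
2: 0x66 (blk 12, set 0) → L1-HIT  vc=[]
3: 0x70 (blk 14, set 0) → MISS  vc=[12]
4: 0x63 (blk 12, set 0) → VC-HIT  vc=[14]
5: 0x65 (blk 12, set 0) → L1-HIT  vc=[14]
6: 0x63 (blk 12, set 0) → L1-HIT  vc=[14]
7: 0x63 (blk 12, set 0) → L1-HIT  vc=[14]
8: 0x64 (blk 12, set 0) → L1-HIT  vc=[14]
9: 0x67 (blk 12, set 0) → L1-HIT  vc=[14]
10: 0x70 (blk 14, set 0) → VC-HIT  vc=[12]
11: 0x66 (blk 12, set 0) → VC-HIT  vc=[14]
12: 0x60 (blk 12, set 0) → L1-HIT  vc=[14]
13: 0x62 (blk 12, set 0) → L1-HIT  vc=[14]
14: 0x55 (blk 10, set 0) → MISS  vc=[14, 12]
15: 0x64 (blk 12, set 0) → VC-HIT  vc=[14, 10]

VC = [14, 10]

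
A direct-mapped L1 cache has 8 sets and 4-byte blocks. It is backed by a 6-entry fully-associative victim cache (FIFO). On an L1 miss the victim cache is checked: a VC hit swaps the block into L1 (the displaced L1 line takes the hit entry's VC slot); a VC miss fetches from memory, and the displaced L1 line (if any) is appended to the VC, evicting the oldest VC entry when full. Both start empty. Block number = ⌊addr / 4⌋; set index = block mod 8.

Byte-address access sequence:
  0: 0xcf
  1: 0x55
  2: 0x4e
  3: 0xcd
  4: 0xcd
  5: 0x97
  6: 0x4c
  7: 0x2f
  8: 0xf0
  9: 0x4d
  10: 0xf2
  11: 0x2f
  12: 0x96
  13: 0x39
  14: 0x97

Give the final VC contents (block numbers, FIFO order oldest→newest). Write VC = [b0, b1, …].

#0 0xcf→b51/s3 MISS; vc=[]
#1 0x55→b21/s5 MISS; vc=[]
#2 0x4e→b19/s3 MISS; vc=[51]
#3 0xcd→b51/s3 VC-HIT; vc=[19]
#4 0xcd→b51/s3 L1-HIT; vc=[19]
#5 0x97→b37/s5 MISS; vc=[19,21]
#6 0x4c→b19/s3 VC-HIT; vc=[51,21]
#7 0x2f→b11/s3 MISS; vc=[51,21,19]
#8 0xf0→b60/s4 MISS; vc=[51,21,19]
#9 0x4d→b19/s3 VC-HIT; vc=[51,21,11]
#10 0xf2→b60/s4 L1-HIT; vc=[51,21,11]
#11 0x2f→b11/s3 VC-HIT; vc=[51,21,19]
#12 0x96→b37/s5 L1-HIT; vc=[51,21,19]
#13 0x39→b14/s6 MISS; vc=[51,21,19]
#14 0x97→b37/s5 L1-HIT; vc=[51,21,19]

VC = [51, 21, 19]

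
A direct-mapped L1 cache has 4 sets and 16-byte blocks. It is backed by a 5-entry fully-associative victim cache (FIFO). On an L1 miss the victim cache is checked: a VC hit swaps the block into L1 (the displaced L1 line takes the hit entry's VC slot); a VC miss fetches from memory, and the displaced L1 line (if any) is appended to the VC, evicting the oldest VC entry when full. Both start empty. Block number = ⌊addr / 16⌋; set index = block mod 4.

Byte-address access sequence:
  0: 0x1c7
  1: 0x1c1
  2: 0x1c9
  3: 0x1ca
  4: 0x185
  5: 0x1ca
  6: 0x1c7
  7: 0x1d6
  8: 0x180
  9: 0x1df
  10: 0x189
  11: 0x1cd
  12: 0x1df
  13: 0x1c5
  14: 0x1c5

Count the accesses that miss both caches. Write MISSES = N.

MISSES = 3

0: 0x1c7 (blk 28, set 0) → MISS  vc=[]
1: 0x1c1 (blk 28, set 0) → L1-HIT  vc=[]
2: 0x1c9 (blk 28, set 0) → L1-HIT  vc=[]
3: 0x1ca (blk 28, set 0) → L1-HIT  vc=[]
4: 0x185 (blk 24, set 0) → MISS  vc=[28]
5: 0x1ca (blk 28, set 0) → VC-HIT  vc=[24]
6: 0x1c7 (blk 28, set 0) → L1-HIT  vc=[24]
7: 0x1d6 (blk 29, set 1) → MISS  vc=[24]
8: 0x180 (blk 24, set 0) → VC-HIT  vc=[28]
9: 0x1df (blk 29, set 1) → L1-HIT  vc=[28]
10: 0x189 (blk 24, set 0) → L1-HIT  vc=[28]
11: 0x1cd (blk 28, set 0) → VC-HIT  vc=[24]
12: 0x1df (blk 29, set 1) → L1-HIT  vc=[24]
13: 0x1c5 (blk 28, set 0) → L1-HIT  vc=[24]
14: 0x1c5 (blk 28, set 0) → L1-HIT  vc=[24]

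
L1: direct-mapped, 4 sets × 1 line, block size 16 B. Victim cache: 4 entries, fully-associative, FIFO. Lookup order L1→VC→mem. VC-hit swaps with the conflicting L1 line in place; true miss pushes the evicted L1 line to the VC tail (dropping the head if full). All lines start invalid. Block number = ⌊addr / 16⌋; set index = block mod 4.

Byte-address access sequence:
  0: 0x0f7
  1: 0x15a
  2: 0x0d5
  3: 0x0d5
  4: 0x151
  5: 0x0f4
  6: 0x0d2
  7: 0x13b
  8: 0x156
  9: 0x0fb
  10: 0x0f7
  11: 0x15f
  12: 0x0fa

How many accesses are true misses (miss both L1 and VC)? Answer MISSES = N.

MISSES = 4

  [0] addr=0xf7 blk=15 s=3: MISS | VC []
  [1] addr=0x15a blk=21 s=1: MISS | VC []
  [2] addr=0xd5 blk=13 s=1: MISS | VC [21]
  [3] addr=0xd5 blk=13 s=1: L1-HIT | VC [21]
  [4] addr=0x151 blk=21 s=1: VC-HIT | VC [13]
  [5] addr=0xf4 blk=15 s=3: L1-HIT | VC [13]
  [6] addr=0xd2 blk=13 s=1: VC-HIT | VC [21]
  [7] addr=0x13b blk=19 s=3: MISS | VC [21, 15]
  [8] addr=0x156 blk=21 s=1: VC-HIT | VC [13, 15]
  [9] addr=0xfb blk=15 s=3: VC-HIT | VC [13, 19]
  [10] addr=0xf7 blk=15 s=3: L1-HIT | VC [13, 19]
  [11] addr=0x15f blk=21 s=1: L1-HIT | VC [13, 19]
  [12] addr=0xfa blk=15 s=3: L1-HIT | VC [13, 19]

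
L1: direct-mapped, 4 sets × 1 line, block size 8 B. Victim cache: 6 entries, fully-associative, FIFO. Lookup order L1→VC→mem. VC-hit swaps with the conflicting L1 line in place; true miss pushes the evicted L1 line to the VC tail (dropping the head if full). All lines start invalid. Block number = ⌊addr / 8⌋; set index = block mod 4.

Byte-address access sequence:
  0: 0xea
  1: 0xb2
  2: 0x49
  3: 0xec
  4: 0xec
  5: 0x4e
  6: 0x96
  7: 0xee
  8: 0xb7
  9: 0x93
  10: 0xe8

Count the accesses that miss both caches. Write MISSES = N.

  [0] addr=0xea blk=29 s=1: MISS | VC []
  [1] addr=0xb2 blk=22 s=2: MISS | VC []
  [2] addr=0x49 blk=9 s=1: MISS | VC [29]
  [3] addr=0xec blk=29 s=1: VC-HIT | VC [9]
  [4] addr=0xec blk=29 s=1: L1-HIT | VC [9]
  [5] addr=0x4e blk=9 s=1: VC-HIT | VC [29]
  [6] addr=0x96 blk=18 s=2: MISS | VC [29, 22]
  [7] addr=0xee blk=29 s=1: VC-HIT | VC [9, 22]
  [8] addr=0xb7 blk=22 s=2: VC-HIT | VC [9, 18]
  [9] addr=0x93 blk=18 s=2: VC-HIT | VC [9, 22]
  [10] addr=0xe8 blk=29 s=1: L1-HIT | VC [9, 22]

MISSES = 4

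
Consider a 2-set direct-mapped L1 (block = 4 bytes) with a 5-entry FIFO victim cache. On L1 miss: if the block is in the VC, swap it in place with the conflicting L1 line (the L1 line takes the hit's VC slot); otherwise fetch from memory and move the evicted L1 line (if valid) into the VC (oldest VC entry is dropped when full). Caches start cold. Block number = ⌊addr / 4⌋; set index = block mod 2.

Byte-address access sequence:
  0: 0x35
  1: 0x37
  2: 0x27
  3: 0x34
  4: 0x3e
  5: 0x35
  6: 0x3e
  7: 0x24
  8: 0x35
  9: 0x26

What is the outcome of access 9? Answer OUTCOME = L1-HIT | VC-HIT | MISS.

#0 0x35→b13/s1 MISS; vc=[]
#1 0x37→b13/s1 L1-HIT; vc=[]
#2 0x27→b9/s1 MISS; vc=[13]
#3 0x34→b13/s1 VC-HIT; vc=[9]
#4 0x3e→b15/s1 MISS; vc=[9,13]
#5 0x35→b13/s1 VC-HIT; vc=[9,15]
#6 0x3e→b15/s1 VC-HIT; vc=[9,13]
#7 0x24→b9/s1 VC-HIT; vc=[15,13]
#8 0x35→b13/s1 VC-HIT; vc=[15,9]
#9 0x26→b9/s1 VC-HIT; vc=[15,13]

OUTCOME = VC-HIT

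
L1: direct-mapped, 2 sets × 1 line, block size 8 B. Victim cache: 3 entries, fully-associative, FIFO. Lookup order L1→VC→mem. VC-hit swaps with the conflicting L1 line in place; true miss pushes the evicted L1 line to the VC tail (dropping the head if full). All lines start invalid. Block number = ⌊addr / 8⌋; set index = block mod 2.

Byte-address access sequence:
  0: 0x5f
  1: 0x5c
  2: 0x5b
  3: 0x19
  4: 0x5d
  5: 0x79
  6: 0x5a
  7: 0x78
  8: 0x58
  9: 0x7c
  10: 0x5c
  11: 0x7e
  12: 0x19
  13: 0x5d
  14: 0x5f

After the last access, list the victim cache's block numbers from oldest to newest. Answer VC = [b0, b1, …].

VC = [15, 3]

0: 0x5f (blk 11, set 1) → MISS  vc=[]
1: 0x5c (blk 11, set 1) → L1-HIT  vc=[]
2: 0x5b (blk 11, set 1) → L1-HIT  vc=[]
3: 0x19 (blk 3, set 1) → MISS  vc=[11]
4: 0x5d (blk 11, set 1) → VC-HIT  vc=[3]
5: 0x79 (blk 15, set 1) → MISS  vc=[3, 11]
6: 0x5a (blk 11, set 1) → VC-HIT  vc=[3, 15]
7: 0x78 (blk 15, set 1) → VC-HIT  vc=[3, 11]
8: 0x58 (blk 11, set 1) → VC-HIT  vc=[3, 15]
9: 0x7c (blk 15, set 1) → VC-HIT  vc=[3, 11]
10: 0x5c (blk 11, set 1) → VC-HIT  vc=[3, 15]
11: 0x7e (blk 15, set 1) → VC-HIT  vc=[3, 11]
12: 0x19 (blk 3, set 1) → VC-HIT  vc=[15, 11]
13: 0x5d (blk 11, set 1) → VC-HIT  vc=[15, 3]
14: 0x5f (blk 11, set 1) → L1-HIT  vc=[15, 3]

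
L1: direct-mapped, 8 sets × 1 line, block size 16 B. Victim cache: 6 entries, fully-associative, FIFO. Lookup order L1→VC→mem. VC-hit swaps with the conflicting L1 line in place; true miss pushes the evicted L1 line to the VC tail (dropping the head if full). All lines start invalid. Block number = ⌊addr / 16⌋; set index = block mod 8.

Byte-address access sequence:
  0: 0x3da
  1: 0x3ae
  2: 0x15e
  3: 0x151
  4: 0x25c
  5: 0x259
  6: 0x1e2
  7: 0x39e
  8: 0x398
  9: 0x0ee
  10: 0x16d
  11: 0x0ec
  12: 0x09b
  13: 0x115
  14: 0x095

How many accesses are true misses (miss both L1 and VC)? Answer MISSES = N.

MISSES = 10

  [0] addr=0x3da blk=61 s=5: MISS | VC []
  [1] addr=0x3ae blk=58 s=2: MISS | VC []
  [2] addr=0x15e blk=21 s=5: MISS | VC [61]
  [3] addr=0x151 blk=21 s=5: L1-HIT | VC [61]
  [4] addr=0x25c blk=37 s=5: MISS | VC [61, 21]
  [5] addr=0x259 blk=37 s=5: L1-HIT | VC [61, 21]
  [6] addr=0x1e2 blk=30 s=6: MISS | VC [61, 21]
  [7] addr=0x39e blk=57 s=1: MISS | VC [61, 21]
  [8] addr=0x398 blk=57 s=1: L1-HIT | VC [61, 21]
  [9] addr=0xee blk=14 s=6: MISS | VC [61, 21, 30]
  [10] addr=0x16d blk=22 s=6: MISS | VC [61, 21, 30, 14]
  [11] addr=0xec blk=14 s=6: VC-HIT | VC [61, 21, 30, 22]
  [12] addr=0x9b blk=9 s=1: MISS | VC [61, 21, 30, 22, 57]
  [13] addr=0x115 blk=17 s=1: MISS | VC [61, 21, 30, 22, 57, 9]
  [14] addr=0x95 blk=9 s=1: VC-HIT | VC [61, 21, 30, 22, 57, 17]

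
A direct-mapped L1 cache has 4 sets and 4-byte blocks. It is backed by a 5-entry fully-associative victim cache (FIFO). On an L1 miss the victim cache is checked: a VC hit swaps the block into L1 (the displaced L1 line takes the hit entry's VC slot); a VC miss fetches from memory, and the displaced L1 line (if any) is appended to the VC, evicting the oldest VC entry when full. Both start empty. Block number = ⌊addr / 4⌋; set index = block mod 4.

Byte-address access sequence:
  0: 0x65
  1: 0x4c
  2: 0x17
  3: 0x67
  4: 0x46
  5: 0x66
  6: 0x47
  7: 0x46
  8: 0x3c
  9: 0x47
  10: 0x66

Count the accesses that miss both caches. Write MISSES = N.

#0 0x65→b25/s1 MISS; vc=[]
#1 0x4c→b19/s3 MISS; vc=[]
#2 0x17→b5/s1 MISS; vc=[25]
#3 0x67→b25/s1 VC-HIT; vc=[5]
#4 0x46→b17/s1 MISS; vc=[5,25]
#5 0x66→b25/s1 VC-HIT; vc=[5,17]
#6 0x47→b17/s1 VC-HIT; vc=[5,25]
#7 0x46→b17/s1 L1-HIT; vc=[5,25]
#8 0x3c→b15/s3 MISS; vc=[5,25,19]
#9 0x47→b17/s1 L1-HIT; vc=[5,25,19]
#10 0x66→b25/s1 VC-HIT; vc=[5,17,19]

MISSES = 5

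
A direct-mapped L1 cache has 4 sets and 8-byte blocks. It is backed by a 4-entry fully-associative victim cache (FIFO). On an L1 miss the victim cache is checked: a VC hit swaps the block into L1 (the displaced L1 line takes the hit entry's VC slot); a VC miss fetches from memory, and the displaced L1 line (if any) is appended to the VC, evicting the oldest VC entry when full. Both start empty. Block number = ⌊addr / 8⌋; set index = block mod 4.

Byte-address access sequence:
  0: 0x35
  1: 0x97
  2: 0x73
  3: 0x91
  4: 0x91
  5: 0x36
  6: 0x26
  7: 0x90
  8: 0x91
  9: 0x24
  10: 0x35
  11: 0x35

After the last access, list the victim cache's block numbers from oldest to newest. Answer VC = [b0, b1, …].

VC = [18, 14]

0: 0x35 (blk 6, set 2) → MISS  vc=[]
1: 0x97 (blk 18, set 2) → MISS  vc=[6]
2: 0x73 (blk 14, set 2) → MISS  vc=[6, 18]
3: 0x91 (blk 18, set 2) → VC-HIT  vc=[6, 14]
4: 0x91 (blk 18, set 2) → L1-HIT  vc=[6, 14]
5: 0x36 (blk 6, set 2) → VC-HIT  vc=[18, 14]
6: 0x26 (blk 4, set 0) → MISS  vc=[18, 14]
7: 0x90 (blk 18, set 2) → VC-HIT  vc=[6, 14]
8: 0x91 (blk 18, set 2) → L1-HIT  vc=[6, 14]
9: 0x24 (blk 4, set 0) → L1-HIT  vc=[6, 14]
10: 0x35 (blk 6, set 2) → VC-HIT  vc=[18, 14]
11: 0x35 (blk 6, set 2) → L1-HIT  vc=[18, 14]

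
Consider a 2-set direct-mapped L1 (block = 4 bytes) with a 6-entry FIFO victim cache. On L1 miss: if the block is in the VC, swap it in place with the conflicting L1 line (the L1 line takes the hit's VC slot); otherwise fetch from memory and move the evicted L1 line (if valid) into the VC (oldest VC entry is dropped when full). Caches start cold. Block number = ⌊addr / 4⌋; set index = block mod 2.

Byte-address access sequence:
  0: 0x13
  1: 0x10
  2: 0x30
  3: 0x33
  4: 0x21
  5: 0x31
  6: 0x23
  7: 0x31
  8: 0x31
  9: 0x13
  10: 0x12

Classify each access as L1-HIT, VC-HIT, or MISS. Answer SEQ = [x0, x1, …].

SEQ = [MISS, L1-HIT, MISS, L1-HIT, MISS, VC-HIT, VC-HIT, VC-HIT, L1-HIT, VC-HIT, L1-HIT]

0: 0x13 (blk 4, set 0) → MISS  vc=[]
1: 0x10 (blk 4, set 0) → L1-HIT  vc=[]
2: 0x30 (blk 12, set 0) → MISS  vc=[4]
3: 0x33 (blk 12, set 0) → L1-HIT  vc=[4]
4: 0x21 (blk 8, set 0) → MISS  vc=[4, 12]
5: 0x31 (blk 12, set 0) → VC-HIT  vc=[4, 8]
6: 0x23 (blk 8, set 0) → VC-HIT  vc=[4, 12]
7: 0x31 (blk 12, set 0) → VC-HIT  vc=[4, 8]
8: 0x31 (blk 12, set 0) → L1-HIT  vc=[4, 8]
9: 0x13 (blk 4, set 0) → VC-HIT  vc=[12, 8]
10: 0x12 (blk 4, set 0) → L1-HIT  vc=[12, 8]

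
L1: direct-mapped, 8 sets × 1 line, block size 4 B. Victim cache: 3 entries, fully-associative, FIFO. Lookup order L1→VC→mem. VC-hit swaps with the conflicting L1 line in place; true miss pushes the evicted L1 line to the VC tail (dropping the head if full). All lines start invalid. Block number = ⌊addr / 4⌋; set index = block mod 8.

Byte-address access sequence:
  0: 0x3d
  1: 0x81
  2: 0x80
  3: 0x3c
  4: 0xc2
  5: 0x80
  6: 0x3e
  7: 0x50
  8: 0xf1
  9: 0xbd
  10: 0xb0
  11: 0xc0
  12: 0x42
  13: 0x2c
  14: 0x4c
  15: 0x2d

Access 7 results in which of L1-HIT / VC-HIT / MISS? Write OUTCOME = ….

  [0] addr=0x3d blk=15 s=7: MISS | VC []
  [1] addr=0x81 blk=32 s=0: MISS | VC []
  [2] addr=0x80 blk=32 s=0: L1-HIT | VC []
  [3] addr=0x3c blk=15 s=7: L1-HIT | VC []
  [4] addr=0xc2 blk=48 s=0: MISS | VC [32]
  [5] addr=0x80 blk=32 s=0: VC-HIT | VC [48]
  [6] addr=0x3e blk=15 s=7: L1-HIT | VC [48]
  [7] addr=0x50 blk=20 s=4: MISS | VC [48]
  [8] addr=0xf1 blk=60 s=4: MISS | VC [48, 20]
  [9] addr=0xbd blk=47 s=7: MISS | VC [48, 20, 15]
  [10] addr=0xb0 blk=44 s=4: MISS | VC [20, 15, 60]
  [11] addr=0xc0 blk=48 s=0: MISS | VC [15, 60, 32]
  [12] addr=0x42 blk=16 s=0: MISS | VC [60, 32, 48]
  [13] addr=0x2c blk=11 s=3: MISS | VC [60, 32, 48]
  [14] addr=0x4c blk=19 s=3: MISS | VC [32, 48, 11]
  [15] addr=0x2d blk=11 s=3: VC-HIT | VC [32, 48, 19]

OUTCOME = MISS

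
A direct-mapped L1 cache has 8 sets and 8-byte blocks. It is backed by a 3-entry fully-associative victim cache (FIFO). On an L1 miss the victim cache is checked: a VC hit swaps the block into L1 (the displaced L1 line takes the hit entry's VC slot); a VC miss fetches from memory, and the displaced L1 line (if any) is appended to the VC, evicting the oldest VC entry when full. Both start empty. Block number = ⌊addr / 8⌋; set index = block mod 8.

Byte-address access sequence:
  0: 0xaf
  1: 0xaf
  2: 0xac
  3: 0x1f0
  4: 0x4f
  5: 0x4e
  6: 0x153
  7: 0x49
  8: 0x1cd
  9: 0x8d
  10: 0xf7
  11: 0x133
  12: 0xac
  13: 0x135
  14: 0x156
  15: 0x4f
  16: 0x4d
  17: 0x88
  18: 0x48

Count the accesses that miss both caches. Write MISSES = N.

  [0] addr=0xaf blk=21 s=5: MISS | VC []
  [1] addr=0xaf blk=21 s=5: L1-HIT | VC []
  [2] addr=0xac blk=21 s=5: L1-HIT | VC []
  [3] addr=0x1f0 blk=62 s=6: MISS | VC []
  [4] addr=0x4f blk=9 s=1: MISS | VC []
  [5] addr=0x4e blk=9 s=1: L1-HIT | VC []
  [6] addr=0x153 blk=42 s=2: MISS | VC []
  [7] addr=0x49 blk=9 s=1: L1-HIT | VC []
  [8] addr=0x1cd blk=57 s=1: MISS | VC [9]
  [9] addr=0x8d blk=17 s=1: MISS | VC [9, 57]
  [10] addr=0xf7 blk=30 s=6: MISS | VC [9, 57, 62]
  [11] addr=0x133 blk=38 s=6: MISS | VC [57, 62, 30]
  [12] addr=0xac blk=21 s=5: L1-HIT | VC [57, 62, 30]
  [13] addr=0x135 blk=38 s=6: L1-HIT | VC [57, 62, 30]
  [14] addr=0x156 blk=42 s=2: L1-HIT | VC [57, 62, 30]
  [15] addr=0x4f blk=9 s=1: MISS | VC [62, 30, 17]
  [16] addr=0x4d blk=9 s=1: L1-HIT | VC [62, 30, 17]
  [17] addr=0x88 blk=17 s=1: VC-HIT | VC [62, 30, 9]
  [18] addr=0x48 blk=9 s=1: VC-HIT | VC [62, 30, 17]

MISSES = 9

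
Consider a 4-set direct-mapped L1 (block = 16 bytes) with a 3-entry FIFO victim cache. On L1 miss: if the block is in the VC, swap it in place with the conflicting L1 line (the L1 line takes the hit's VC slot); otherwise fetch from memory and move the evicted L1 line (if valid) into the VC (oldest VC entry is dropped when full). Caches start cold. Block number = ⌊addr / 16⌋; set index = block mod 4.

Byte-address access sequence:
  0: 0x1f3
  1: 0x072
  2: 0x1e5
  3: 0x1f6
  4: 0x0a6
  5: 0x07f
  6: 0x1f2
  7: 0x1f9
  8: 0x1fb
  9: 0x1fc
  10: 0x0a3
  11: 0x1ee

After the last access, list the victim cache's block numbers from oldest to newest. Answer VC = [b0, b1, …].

#0 0x1f3→b31/s3 MISS; vc=[]
#1 0x72→b7/s3 MISS; vc=[31]
#2 0x1e5→b30/s2 MISS; vc=[31]
#3 0x1f6→b31/s3 VC-HIT; vc=[7]
#4 0xa6→b10/s2 MISS; vc=[7,30]
#5 0x7f→b7/s3 VC-HIT; vc=[31,30]
#6 0x1f2→b31/s3 VC-HIT; vc=[7,30]
#7 0x1f9→b31/s3 L1-HIT; vc=[7,30]
#8 0x1fb→b31/s3 L1-HIT; vc=[7,30]
#9 0x1fc→b31/s3 L1-HIT; vc=[7,30]
#10 0xa3→b10/s2 L1-HIT; vc=[7,30]
#11 0x1ee→b30/s2 VC-HIT; vc=[7,10]

VC = [7, 10]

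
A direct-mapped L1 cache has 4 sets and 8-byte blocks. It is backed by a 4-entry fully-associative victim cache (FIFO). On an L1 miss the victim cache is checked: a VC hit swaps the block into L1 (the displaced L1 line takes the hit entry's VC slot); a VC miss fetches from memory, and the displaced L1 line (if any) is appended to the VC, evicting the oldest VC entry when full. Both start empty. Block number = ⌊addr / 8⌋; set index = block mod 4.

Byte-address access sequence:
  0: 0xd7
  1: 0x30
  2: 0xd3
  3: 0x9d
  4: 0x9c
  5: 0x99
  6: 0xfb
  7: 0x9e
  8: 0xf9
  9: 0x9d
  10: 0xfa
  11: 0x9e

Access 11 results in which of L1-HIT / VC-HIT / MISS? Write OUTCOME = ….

#0 0xd7→b26/s2 MISS; vc=[]
#1 0x30→b6/s2 MISS; vc=[26]
#2 0xd3→b26/s2 VC-HIT; vc=[6]
#3 0x9d→b19/s3 MISS; vc=[6]
#4 0x9c→b19/s3 L1-HIT; vc=[6]
#5 0x99→b19/s3 L1-HIT; vc=[6]
#6 0xfb→b31/s3 MISS; vc=[6,19]
#7 0x9e→b19/s3 VC-HIT; vc=[6,31]
#8 0xf9→b31/s3 VC-HIT; vc=[6,19]
#9 0x9d→b19/s3 VC-HIT; vc=[6,31]
#10 0xfa→b31/s3 VC-HIT; vc=[6,19]
#11 0x9e→b19/s3 VC-HIT; vc=[6,31]

OUTCOME = VC-HIT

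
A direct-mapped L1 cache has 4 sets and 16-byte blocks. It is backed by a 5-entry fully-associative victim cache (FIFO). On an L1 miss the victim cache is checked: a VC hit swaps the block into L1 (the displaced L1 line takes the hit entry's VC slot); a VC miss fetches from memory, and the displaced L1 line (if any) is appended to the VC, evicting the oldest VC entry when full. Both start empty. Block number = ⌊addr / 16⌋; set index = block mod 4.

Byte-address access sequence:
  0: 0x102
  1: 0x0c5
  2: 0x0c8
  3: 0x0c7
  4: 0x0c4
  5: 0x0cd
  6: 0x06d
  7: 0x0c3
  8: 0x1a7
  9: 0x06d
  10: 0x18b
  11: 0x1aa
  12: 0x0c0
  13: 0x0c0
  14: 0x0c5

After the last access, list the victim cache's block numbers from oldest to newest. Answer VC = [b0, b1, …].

0: 0x102 (blk 16, set 0) → MISS  vc=[]
1: 0xc5 (blk 12, set 0) → MISS  vc=[16]
2: 0xc8 (blk 12, set 0) → L1-HIT  vc=[16]
3: 0xc7 (blk 12, set 0) → L1-HIT  vc=[16]
4: 0xc4 (blk 12, set 0) → L1-HIT  vc=[16]
5: 0xcd (blk 12, set 0) → L1-HIT  vc=[16]
6: 0x6d (blk 6, set 2) → MISS  vc=[16]
7: 0xc3 (blk 12, set 0) → L1-HIT  vc=[16]
8: 0x1a7 (blk 26, set 2) → MISS  vc=[16, 6]
9: 0x6d (blk 6, set 2) → VC-HIT  vc=[16, 26]
10: 0x18b (blk 24, set 0) → MISS  vc=[16, 26, 12]
11: 0x1aa (blk 26, set 2) → VC-HIT  vc=[16, 6, 12]
12: 0xc0 (blk 12, set 0) → VC-HIT  vc=[16, 6, 24]
13: 0xc0 (blk 12, set 0) → L1-HIT  vc=[16, 6, 24]
14: 0xc5 (blk 12, set 0) → L1-HIT  vc=[16, 6, 24]

VC = [16, 6, 24]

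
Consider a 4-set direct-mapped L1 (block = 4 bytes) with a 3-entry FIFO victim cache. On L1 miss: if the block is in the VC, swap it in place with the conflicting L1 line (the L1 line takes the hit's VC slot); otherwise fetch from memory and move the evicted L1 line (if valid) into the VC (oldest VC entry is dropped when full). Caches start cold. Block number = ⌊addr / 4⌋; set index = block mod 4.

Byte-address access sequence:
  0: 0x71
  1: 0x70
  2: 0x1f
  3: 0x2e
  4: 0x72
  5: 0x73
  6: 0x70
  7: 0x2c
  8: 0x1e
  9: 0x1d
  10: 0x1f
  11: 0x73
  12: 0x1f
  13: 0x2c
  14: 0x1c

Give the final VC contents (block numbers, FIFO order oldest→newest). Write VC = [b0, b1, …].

0: 0x71 (blk 28, set 0) → MISS  vc=[]
1: 0x70 (blk 28, set 0) → L1-HIT  vc=[]
2: 0x1f (blk 7, set 3) → MISS  vc=[]
3: 0x2e (blk 11, set 3) → MISS  vc=[7]
4: 0x72 (blk 28, set 0) → L1-HIT  vc=[7]
5: 0x73 (blk 28, set 0) → L1-HIT  vc=[7]
6: 0x70 (blk 28, set 0) → L1-HIT  vc=[7]
7: 0x2c (blk 11, set 3) → L1-HIT  vc=[7]
8: 0x1e (blk 7, set 3) → VC-HIT  vc=[11]
9: 0x1d (blk 7, set 3) → L1-HIT  vc=[11]
10: 0x1f (blk 7, set 3) → L1-HIT  vc=[11]
11: 0x73 (blk 28, set 0) → L1-HIT  vc=[11]
12: 0x1f (blk 7, set 3) → L1-HIT  vc=[11]
13: 0x2c (blk 11, set 3) → VC-HIT  vc=[7]
14: 0x1c (blk 7, set 3) → VC-HIT  vc=[11]

VC = [11]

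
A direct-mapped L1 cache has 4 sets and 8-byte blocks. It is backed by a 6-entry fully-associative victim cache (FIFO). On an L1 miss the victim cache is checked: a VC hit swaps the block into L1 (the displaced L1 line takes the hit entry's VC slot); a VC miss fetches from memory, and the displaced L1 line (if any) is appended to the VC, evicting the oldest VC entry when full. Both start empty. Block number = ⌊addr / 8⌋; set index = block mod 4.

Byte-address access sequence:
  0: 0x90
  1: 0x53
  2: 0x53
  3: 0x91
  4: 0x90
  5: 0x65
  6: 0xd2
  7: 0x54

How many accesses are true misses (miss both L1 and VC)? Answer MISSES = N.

MISSES = 4

#0 0x90→b18/s2 MISS; vc=[]
#1 0x53→b10/s2 MISS; vc=[18]
#2 0x53→b10/s2 L1-HIT; vc=[18]
#3 0x91→b18/s2 VC-HIT; vc=[10]
#4 0x90→b18/s2 L1-HIT; vc=[10]
#5 0x65→b12/s0 MISS; vc=[10]
#6 0xd2→b26/s2 MISS; vc=[10,18]
#7 0x54→b10/s2 VC-HIT; vc=[26,18]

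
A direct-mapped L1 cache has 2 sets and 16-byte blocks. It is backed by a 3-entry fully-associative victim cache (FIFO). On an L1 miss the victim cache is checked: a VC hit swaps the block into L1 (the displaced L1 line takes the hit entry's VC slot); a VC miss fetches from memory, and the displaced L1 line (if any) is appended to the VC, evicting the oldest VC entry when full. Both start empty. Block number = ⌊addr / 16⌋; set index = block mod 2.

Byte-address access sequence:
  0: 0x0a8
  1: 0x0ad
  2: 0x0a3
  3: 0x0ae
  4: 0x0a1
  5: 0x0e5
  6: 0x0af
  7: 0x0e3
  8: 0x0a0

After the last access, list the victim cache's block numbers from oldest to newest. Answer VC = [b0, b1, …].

#0 0xa8→b10/s0 MISS; vc=[]
#1 0xad→b10/s0 L1-HIT; vc=[]
#2 0xa3→b10/s0 L1-HIT; vc=[]
#3 0xae→b10/s0 L1-HIT; vc=[]
#4 0xa1→b10/s0 L1-HIT; vc=[]
#5 0xe5→b14/s0 MISS; vc=[10]
#6 0xaf→b10/s0 VC-HIT; vc=[14]
#7 0xe3→b14/s0 VC-HIT; vc=[10]
#8 0xa0→b10/s0 VC-HIT; vc=[14]

VC = [14]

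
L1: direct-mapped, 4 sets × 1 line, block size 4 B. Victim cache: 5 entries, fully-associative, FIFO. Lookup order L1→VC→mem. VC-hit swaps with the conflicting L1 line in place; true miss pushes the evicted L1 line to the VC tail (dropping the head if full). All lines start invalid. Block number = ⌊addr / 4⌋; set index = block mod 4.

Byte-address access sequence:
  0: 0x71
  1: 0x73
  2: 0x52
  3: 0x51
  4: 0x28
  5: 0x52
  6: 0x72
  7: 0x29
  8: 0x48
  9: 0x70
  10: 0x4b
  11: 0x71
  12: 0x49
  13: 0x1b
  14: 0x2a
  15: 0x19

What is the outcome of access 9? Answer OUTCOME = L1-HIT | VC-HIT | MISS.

0: 0x71 (blk 28, set 0) → MISS  vc=[]
1: 0x73 (blk 28, set 0) → L1-HIT  vc=[]
2: 0x52 (blk 20, set 0) → MISS  vc=[28]
3: 0x51 (blk 20, set 0) → L1-HIT  vc=[28]
4: 0x28 (blk 10, set 2) → MISS  vc=[28]
5: 0x52 (blk 20, set 0) → L1-HIT  vc=[28]
6: 0x72 (blk 28, set 0) → VC-HIT  vc=[20]
7: 0x29 (blk 10, set 2) → L1-HIT  vc=[20]
8: 0x48 (blk 18, set 2) → MISS  vc=[20, 10]
9: 0x70 (blk 28, set 0) → L1-HIT  vc=[20, 10]
10: 0x4b (blk 18, set 2) → L1-HIT  vc=[20, 10]
11: 0x71 (blk 28, set 0) → L1-HIT  vc=[20, 10]
12: 0x49 (blk 18, set 2) → L1-HIT  vc=[20, 10]
13: 0x1b (blk 6, set 2) → MISS  vc=[20, 10, 18]
14: 0x2a (blk 10, set 2) → VC-HIT  vc=[20, 6, 18]
15: 0x19 (blk 6, set 2) → VC-HIT  vc=[20, 10, 18]

OUTCOME = L1-HIT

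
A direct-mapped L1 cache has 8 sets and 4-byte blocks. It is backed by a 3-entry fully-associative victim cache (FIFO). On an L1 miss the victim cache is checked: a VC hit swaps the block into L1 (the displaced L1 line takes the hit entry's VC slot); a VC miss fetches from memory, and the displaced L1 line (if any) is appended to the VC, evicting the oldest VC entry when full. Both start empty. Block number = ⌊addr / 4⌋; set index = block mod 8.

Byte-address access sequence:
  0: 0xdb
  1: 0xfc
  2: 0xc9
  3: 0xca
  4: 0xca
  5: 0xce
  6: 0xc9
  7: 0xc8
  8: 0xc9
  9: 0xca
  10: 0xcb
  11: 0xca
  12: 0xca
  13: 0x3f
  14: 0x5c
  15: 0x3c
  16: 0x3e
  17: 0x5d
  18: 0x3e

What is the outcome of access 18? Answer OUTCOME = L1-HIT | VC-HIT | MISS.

0: 0xdb (blk 54, set 6) → MISS  vc=[]
1: 0xfc (blk 63, set 7) → MISS  vc=[]
2: 0xc9 (blk 50, set 2) → MISS  vc=[]
3: 0xca (blk 50, set 2) → L1-HIT  vc=[]
4: 0xca (blk 50, set 2) → L1-HIT  vc=[]
5: 0xce (blk 51, set 3) → MISS  vc=[]
6: 0xc9 (blk 50, set 2) → L1-HIT  vc=[]
7: 0xc8 (blk 50, set 2) → L1-HIT  vc=[]
8: 0xc9 (blk 50, set 2) → L1-HIT  vc=[]
9: 0xca (blk 50, set 2) → L1-HIT  vc=[]
10: 0xcb (blk 50, set 2) → L1-HIT  vc=[]
11: 0xca (blk 50, set 2) → L1-HIT  vc=[]
12: 0xca (blk 50, set 2) → L1-HIT  vc=[]
13: 0x3f (blk 15, set 7) → MISS  vc=[63]
14: 0x5c (blk 23, set 7) → MISS  vc=[63, 15]
15: 0x3c (blk 15, set 7) → VC-HIT  vc=[63, 23]
16: 0x3e (blk 15, set 7) → L1-HIT  vc=[63, 23]
17: 0x5d (blk 23, set 7) → VC-HIT  vc=[63, 15]
18: 0x3e (blk 15, set 7) → VC-HIT  vc=[63, 23]

OUTCOME = VC-HIT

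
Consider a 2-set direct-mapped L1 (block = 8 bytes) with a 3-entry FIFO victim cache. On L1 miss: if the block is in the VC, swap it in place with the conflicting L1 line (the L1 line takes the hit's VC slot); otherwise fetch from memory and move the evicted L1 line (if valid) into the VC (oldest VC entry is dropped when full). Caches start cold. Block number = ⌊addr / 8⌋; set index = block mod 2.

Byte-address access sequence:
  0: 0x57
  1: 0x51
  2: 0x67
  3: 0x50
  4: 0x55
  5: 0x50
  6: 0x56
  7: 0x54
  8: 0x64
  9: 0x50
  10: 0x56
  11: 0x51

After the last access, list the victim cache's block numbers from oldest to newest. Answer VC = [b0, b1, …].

VC = [12]

  [0] addr=0x57 blk=10 s=0: MISS | VC []
  [1] addr=0x51 blk=10 s=0: L1-HIT | VC []
  [2] addr=0x67 blk=12 s=0: MISS | VC [10]
  [3] addr=0x50 blk=10 s=0: VC-HIT | VC [12]
  [4] addr=0x55 blk=10 s=0: L1-HIT | VC [12]
  [5] addr=0x50 blk=10 s=0: L1-HIT | VC [12]
  [6] addr=0x56 blk=10 s=0: L1-HIT | VC [12]
  [7] addr=0x54 blk=10 s=0: L1-HIT | VC [12]
  [8] addr=0x64 blk=12 s=0: VC-HIT | VC [10]
  [9] addr=0x50 blk=10 s=0: VC-HIT | VC [12]
  [10] addr=0x56 blk=10 s=0: L1-HIT | VC [12]
  [11] addr=0x51 blk=10 s=0: L1-HIT | VC [12]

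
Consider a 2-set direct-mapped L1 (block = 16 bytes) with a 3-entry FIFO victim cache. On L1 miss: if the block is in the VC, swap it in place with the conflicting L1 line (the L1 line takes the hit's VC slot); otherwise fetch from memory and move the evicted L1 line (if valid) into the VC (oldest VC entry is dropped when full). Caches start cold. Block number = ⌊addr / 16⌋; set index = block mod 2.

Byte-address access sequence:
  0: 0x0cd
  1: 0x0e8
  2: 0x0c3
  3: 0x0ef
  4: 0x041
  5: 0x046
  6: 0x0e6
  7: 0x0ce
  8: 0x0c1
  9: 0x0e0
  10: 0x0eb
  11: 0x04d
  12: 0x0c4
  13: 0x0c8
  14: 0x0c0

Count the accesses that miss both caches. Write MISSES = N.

0: 0xcd (blk 12, set 0) → MISS  vc=[]
1: 0xe8 (blk 14, set 0) → MISS  vc=[12]
2: 0xc3 (blk 12, set 0) → VC-HIT  vc=[14]
3: 0xef (blk 14, set 0) → VC-HIT  vc=[12]
4: 0x41 (blk 4, set 0) → MISS  vc=[12, 14]
5: 0x46 (blk 4, set 0) → L1-HIT  vc=[12, 14]
6: 0xe6 (blk 14, set 0) → VC-HIT  vc=[12, 4]
7: 0xce (blk 12, set 0) → VC-HIT  vc=[14, 4]
8: 0xc1 (blk 12, set 0) → L1-HIT  vc=[14, 4]
9: 0xe0 (blk 14, set 0) → VC-HIT  vc=[12, 4]
10: 0xeb (blk 14, set 0) → L1-HIT  vc=[12, 4]
11: 0x4d (blk 4, set 0) → VC-HIT  vc=[12, 14]
12: 0xc4 (blk 12, set 0) → VC-HIT  vc=[4, 14]
13: 0xc8 (blk 12, set 0) → L1-HIT  vc=[4, 14]
14: 0xc0 (blk 12, set 0) → L1-HIT  vc=[4, 14]

MISSES = 3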